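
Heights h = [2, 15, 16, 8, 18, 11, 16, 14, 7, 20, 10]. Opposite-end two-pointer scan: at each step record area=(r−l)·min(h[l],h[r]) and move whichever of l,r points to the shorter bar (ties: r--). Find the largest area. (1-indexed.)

l=1 r=11: min(2,10)*10=20 best=20 *, l++
l=2 r=11: min(15,10)*9=90 best=90 *, r--
l=2 r=10: min(15,20)*8=120 best=120 *, l++
l=3 r=10: min(16,20)*7=112 best=120, l++
l=4 r=10: min(8,20)*6=48 best=120, l++
l=5 r=10: min(18,20)*5=90 best=120, l++
l=6 r=10: min(11,20)*4=44 best=120, l++
l=7 r=10: min(16,20)*3=48 best=120, l++
l=8 r=10: min(14,20)*2=28 best=120, l++
l=9 r=10: min(7,20)*1=7 best=120, l++

max area = 120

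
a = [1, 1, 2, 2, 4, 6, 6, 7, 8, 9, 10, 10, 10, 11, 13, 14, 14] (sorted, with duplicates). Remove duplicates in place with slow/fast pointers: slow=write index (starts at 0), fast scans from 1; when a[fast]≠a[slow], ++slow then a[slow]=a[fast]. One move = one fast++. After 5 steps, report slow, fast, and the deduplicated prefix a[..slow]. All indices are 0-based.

slow=0 fast=1: a[fast]=1=a[slow] dup, fast++
slow=0 fast=2: a[fast]=2≠a[slow]=1 write a[1]=2, slow++,fast++
slow=1 fast=3: a[fast]=2=a[slow] dup, fast++
slow=1 fast=4: a[fast]=4≠a[slow]=2 write a[2]=4, slow++,fast++
slow=2 fast=5: a[fast]=6≠a[slow]=4 write a[3]=6, slow++,fast++

slow=3, fast=6, prefix=[1, 2, 4, 6]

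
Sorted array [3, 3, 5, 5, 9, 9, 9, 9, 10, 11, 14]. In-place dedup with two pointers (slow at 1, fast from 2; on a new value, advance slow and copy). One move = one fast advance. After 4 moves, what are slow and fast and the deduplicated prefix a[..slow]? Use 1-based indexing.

(s=1,f=2) a[fast]=3=a[slow] dup → fast++
(s=1,f=3) a[fast]=5≠a[slow]=3 write a[2]=5 → slow++,fast++
(s=2,f=4) a[fast]=5=a[slow] dup → fast++
(s=2,f=5) a[fast]=9≠a[slow]=5 write a[3]=9 → slow++,fast++

slow=3, fast=6, prefix=[3, 5, 9]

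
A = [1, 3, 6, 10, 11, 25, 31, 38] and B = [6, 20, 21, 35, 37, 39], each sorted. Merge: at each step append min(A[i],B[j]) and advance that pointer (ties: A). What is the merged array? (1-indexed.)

[i=1,j=1] A[i]=1<=B[j]=6 take 1 → i++
[i=2,j=1] A[i]=3<=B[j]=6 take 3 → i++
[i=3,j=1] A[i]=6<=B[j]=6 take 6 → i++
[i=4,j=1] A[i]=10>B[j]=6 take 6 → j++
[i=4,j=2] A[i]=10<=B[j]=20 take 10 → i++
[i=5,j=2] A[i]=11<=B[j]=20 take 11 → i++
[i=6,j=2] A[i]=25>B[j]=20 take 20 → j++
[i=6,j=3] A[i]=25>B[j]=21 take 21 → j++
[i=6,j=4] A[i]=25<=B[j]=35 take 25 → i++
[i=7,j=4] A[i]=31<=B[j]=35 take 31 → i++
[i=8,j=4] A[i]=38>B[j]=35 take 35 → j++
[i=8,j=5] A[i]=38>B[j]=37 take 37 → j++
[i=8,j=6] A[i]=38<=B[j]=39 take 38 → i++
[i=9,j=6] A done, take B[j]=39 → j++

[1, 3, 6, 6, 10, 11, 20, 21, 25, 31, 35, 37, 38, 39]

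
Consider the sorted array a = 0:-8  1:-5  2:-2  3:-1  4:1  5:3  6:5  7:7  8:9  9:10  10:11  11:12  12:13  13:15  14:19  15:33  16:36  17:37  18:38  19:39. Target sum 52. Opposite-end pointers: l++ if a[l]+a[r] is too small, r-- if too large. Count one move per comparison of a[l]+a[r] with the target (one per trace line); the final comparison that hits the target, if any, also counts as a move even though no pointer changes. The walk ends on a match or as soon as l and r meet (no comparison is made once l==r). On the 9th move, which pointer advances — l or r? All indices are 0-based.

l=0 r=19: -8+39=31 <52, l++
l=1 r=19: -5+39=34 <52, l++
l=2 r=19: -2+39=37 <52, l++
l=3 r=19: -1+39=38 <52, l++
l=4 r=19: 1+39=40 <52, l++
l=5 r=19: 3+39=42 <52, l++
l=6 r=19: 5+39=44 <52, l++
l=7 r=19: 7+39=46 <52, l++
l=8 r=19: 9+39=48 <52, l++

l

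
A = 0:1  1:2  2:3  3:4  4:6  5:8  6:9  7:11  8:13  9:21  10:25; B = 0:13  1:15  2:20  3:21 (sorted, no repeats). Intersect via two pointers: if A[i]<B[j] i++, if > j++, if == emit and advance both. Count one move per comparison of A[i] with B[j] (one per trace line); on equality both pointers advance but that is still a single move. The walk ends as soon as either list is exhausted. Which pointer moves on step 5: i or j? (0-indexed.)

i=0 j=0: 1<13, i++
i=1 j=0: 2<13, i++
i=2 j=0: 3<13, i++
i=3 j=0: 4<13, i++
i=4 j=0: 6<13, i++

i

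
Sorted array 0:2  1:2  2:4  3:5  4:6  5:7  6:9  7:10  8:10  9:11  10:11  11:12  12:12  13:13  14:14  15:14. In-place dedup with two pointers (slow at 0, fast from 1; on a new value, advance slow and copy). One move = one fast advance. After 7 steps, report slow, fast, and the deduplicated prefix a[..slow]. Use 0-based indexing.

(s=0,f=1) a[fast]=2=a[slow] dup → fast++
(s=0,f=2) a[fast]=4≠a[slow]=2 write a[1]=4 → slow++,fast++
(s=1,f=3) a[fast]=5≠a[slow]=4 write a[2]=5 → slow++,fast++
(s=2,f=4) a[fast]=6≠a[slow]=5 write a[3]=6 → slow++,fast++
(s=3,f=5) a[fast]=7≠a[slow]=6 write a[4]=7 → slow++,fast++
(s=4,f=6) a[fast]=9≠a[slow]=7 write a[5]=9 → slow++,fast++
(s=5,f=7) a[fast]=10≠a[slow]=9 write a[6]=10 → slow++,fast++

slow=6, fast=8, prefix=[2, 4, 5, 6, 7, 9, 10]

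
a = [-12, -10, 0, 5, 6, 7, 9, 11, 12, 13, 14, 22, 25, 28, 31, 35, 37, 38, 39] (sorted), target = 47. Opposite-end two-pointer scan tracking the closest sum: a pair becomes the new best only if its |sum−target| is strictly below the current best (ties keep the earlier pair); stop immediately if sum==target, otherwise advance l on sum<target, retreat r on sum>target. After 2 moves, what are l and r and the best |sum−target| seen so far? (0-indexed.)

l=0 r=18: -12+39=27 d=20 *, l++
l=1 r=18: -10+39=29 d=18 *, l++

l=2, r=18, best |Δ|=18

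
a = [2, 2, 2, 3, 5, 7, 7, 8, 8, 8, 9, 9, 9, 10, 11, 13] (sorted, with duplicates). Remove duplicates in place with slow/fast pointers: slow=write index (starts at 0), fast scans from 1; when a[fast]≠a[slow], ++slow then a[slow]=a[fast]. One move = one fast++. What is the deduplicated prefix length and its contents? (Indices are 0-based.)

slow=0 fast=1: a[fast]=2=a[slow] dup, fast++
slow=0 fast=2: a[fast]=2=a[slow] dup, fast++
slow=0 fast=3: a[fast]=3≠a[slow]=2 write a[1]=3, slow++,fast++
slow=1 fast=4: a[fast]=5≠a[slow]=3 write a[2]=5, slow++,fast++
slow=2 fast=5: a[fast]=7≠a[slow]=5 write a[3]=7, slow++,fast++
slow=3 fast=6: a[fast]=7=a[slow] dup, fast++
slow=3 fast=7: a[fast]=8≠a[slow]=7 write a[4]=8, slow++,fast++
slow=4 fast=8: a[fast]=8=a[slow] dup, fast++
slow=4 fast=9: a[fast]=8=a[slow] dup, fast++
slow=4 fast=10: a[fast]=9≠a[slow]=8 write a[5]=9, slow++,fast++
slow=5 fast=11: a[fast]=9=a[slow] dup, fast++
slow=5 fast=12: a[fast]=9=a[slow] dup, fast++
slow=5 fast=13: a[fast]=10≠a[slow]=9 write a[6]=10, slow++,fast++
slow=6 fast=14: a[fast]=11≠a[slow]=10 write a[7]=11, slow++,fast++
slow=7 fast=15: a[fast]=13≠a[slow]=11 write a[8]=13, slow++,fast++

length 9; prefix = [2, 3, 5, 7, 8, 9, 10, 11, 13]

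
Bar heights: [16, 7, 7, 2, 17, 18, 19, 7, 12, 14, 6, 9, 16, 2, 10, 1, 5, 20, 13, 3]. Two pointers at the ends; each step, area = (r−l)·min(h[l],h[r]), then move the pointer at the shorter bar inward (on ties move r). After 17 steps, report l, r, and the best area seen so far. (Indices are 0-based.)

l=15, r=17, best area=272

[0,19] min(16,3)*19=57 best=57 * → r--
[0,18] min(16,13)*18=234 best=234 * → r--
[0,17] min(16,20)*17=272 best=272 * → l++
[1,17] min(7,20)*16=112 best=272 → l++
[2,17] min(7,20)*15=105 best=272 → l++
[3,17] min(2,20)*14=28 best=272 → l++
[4,17] min(17,20)*13=221 best=272 → l++
[5,17] min(18,20)*12=216 best=272 → l++
[6,17] min(19,20)*11=209 best=272 → l++
[7,17] min(7,20)*10=70 best=272 → l++
[8,17] min(12,20)*9=108 best=272 → l++
[9,17] min(14,20)*8=112 best=272 → l++
[10,17] min(6,20)*7=42 best=272 → l++
[11,17] min(9,20)*6=54 best=272 → l++
[12,17] min(16,20)*5=80 best=272 → l++
[13,17] min(2,20)*4=8 best=272 → l++
[14,17] min(10,20)*3=30 best=272 → l++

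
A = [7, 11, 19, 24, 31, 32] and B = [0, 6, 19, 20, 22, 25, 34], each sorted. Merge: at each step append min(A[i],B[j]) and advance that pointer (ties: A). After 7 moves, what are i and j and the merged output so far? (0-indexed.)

i=0 j=0: A[i]=7>B[j]=0 take 0, j++
i=0 j=1: A[i]=7>B[j]=6 take 6, j++
i=0 j=2: A[i]=7<=B[j]=19 take 7, i++
i=1 j=2: A[i]=11<=B[j]=19 take 11, i++
i=2 j=2: A[i]=19<=B[j]=19 take 19, i++
i=3 j=2: A[i]=24>B[j]=19 take 19, j++
i=3 j=3: A[i]=24>B[j]=20 take 20, j++

i=3, j=4, merged so far=[0, 6, 7, 11, 19, 19, 20]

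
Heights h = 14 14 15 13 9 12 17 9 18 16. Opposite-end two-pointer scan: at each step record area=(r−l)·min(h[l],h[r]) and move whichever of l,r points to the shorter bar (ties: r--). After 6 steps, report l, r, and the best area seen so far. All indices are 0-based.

[0,9] min(14,16)*9=126 best=126 * → l++
[1,9] min(14,16)*8=112 best=126 → l++
[2,9] min(15,16)*7=105 best=126 → l++
[3,9] min(13,16)*6=78 best=126 → l++
[4,9] min(9,16)*5=45 best=126 → l++
[5,9] min(12,16)*4=48 best=126 → l++

l=6, r=9, best area=126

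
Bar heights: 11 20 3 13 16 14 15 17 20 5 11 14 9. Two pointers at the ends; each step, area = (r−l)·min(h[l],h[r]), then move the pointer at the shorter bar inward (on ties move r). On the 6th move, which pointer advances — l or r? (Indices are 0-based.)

r

[0,12] min(11,9)*12=108 best=108 * → r--
[0,11] min(11,14)*11=121 best=121 * → l++
[1,11] min(20,14)*10=140 best=140 * → r--
[1,10] min(20,11)*9=99 best=140 → r--
[1,9] min(20,5)*8=40 best=140 → r--
[1,8] min(20,20)*7=140 best=140 → r--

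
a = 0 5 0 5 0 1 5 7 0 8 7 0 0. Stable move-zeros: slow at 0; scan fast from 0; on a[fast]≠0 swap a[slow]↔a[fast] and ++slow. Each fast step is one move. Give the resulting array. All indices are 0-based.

(s=0,f=0) a[fast]=0 → fast++
(s=0,f=1) a[fast]=5≠0 swap→a[0]=5 → slow++,fast++
(s=1,f=2) a[fast]=0 → fast++
(s=1,f=3) a[fast]=5≠0 swap→a[1]=5 → slow++,fast++
(s=2,f=4) a[fast]=0 → fast++
(s=2,f=5) a[fast]=1≠0 swap→a[2]=1 → slow++,fast++
(s=3,f=6) a[fast]=5≠0 swap→a[3]=5 → slow++,fast++
(s=4,f=7) a[fast]=7≠0 swap→a[4]=7 → slow++,fast++
(s=5,f=8) a[fast]=0 → fast++
(s=5,f=9) a[fast]=8≠0 swap→a[5]=8 → slow++,fast++
(s=6,f=10) a[fast]=7≠0 swap→a[6]=7 → slow++,fast++
(s=7,f=11) a[fast]=0 → fast++
(s=7,f=12) a[fast]=0 → fast++

[5, 5, 1, 5, 7, 8, 7, 0, 0, 0, 0, 0, 0]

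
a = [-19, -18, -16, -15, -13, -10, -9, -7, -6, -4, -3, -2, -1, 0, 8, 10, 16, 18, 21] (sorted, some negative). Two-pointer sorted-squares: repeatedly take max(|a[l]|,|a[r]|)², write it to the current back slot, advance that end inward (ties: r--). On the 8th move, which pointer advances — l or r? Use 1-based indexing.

l

l=1 r=19: |-19|<=|21| out[19]=441, r--
l=1 r=18: |-19|>|18| out[18]=361, l++
l=2 r=18: |-18|<=|18| out[17]=324, r--
l=2 r=17: |-18|>|16| out[16]=324, l++
l=3 r=17: |-16|<=|16| out[15]=256, r--
l=3 r=16: |-16|>|10| out[14]=256, l++
l=4 r=16: |-15|>|10| out[13]=225, l++
l=5 r=16: |-13|>|10| out[12]=169, l++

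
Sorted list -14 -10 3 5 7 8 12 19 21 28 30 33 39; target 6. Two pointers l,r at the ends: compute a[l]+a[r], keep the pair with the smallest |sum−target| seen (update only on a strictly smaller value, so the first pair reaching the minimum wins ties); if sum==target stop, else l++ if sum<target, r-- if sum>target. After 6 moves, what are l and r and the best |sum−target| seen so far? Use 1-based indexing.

[1,13] -14+39=25 d=19 * → r--
[1,12] -14+33=19 d=13 * → r--
[1,11] -14+30=16 d=10 * → r--
[1,10] -14+28=14 d=8 * → r--
[1,9] -14+21=7 d=1 * → r--
[1,8] -14+19=5 d=1 → l++

l=2, r=8, best |Δ|=1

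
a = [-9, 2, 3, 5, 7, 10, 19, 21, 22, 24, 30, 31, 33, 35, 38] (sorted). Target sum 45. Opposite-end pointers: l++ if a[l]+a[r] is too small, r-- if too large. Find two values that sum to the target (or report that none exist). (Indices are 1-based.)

l=1 r=15: -9+38=29 <45, l++
l=2 r=15: 2+38=40 <45, l++
l=3 r=15: 3+38=41 <45, l++
l=4 r=15: 5+38=43 <45, l++
l=5 r=15: 7+38=45, found

(7, 38)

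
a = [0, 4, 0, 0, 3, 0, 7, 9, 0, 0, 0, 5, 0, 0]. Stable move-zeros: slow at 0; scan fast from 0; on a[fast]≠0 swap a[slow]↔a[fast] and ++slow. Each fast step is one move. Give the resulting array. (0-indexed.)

[4, 3, 7, 9, 5, 0, 0, 0, 0, 0, 0, 0, 0, 0]

slow=0 fast=0: a[fast]=0, fast++
slow=0 fast=1: a[fast]=4≠0 swap→a[0]=4, slow++,fast++
slow=1 fast=2: a[fast]=0, fast++
slow=1 fast=3: a[fast]=0, fast++
slow=1 fast=4: a[fast]=3≠0 swap→a[1]=3, slow++,fast++
slow=2 fast=5: a[fast]=0, fast++
slow=2 fast=6: a[fast]=7≠0 swap→a[2]=7, slow++,fast++
slow=3 fast=7: a[fast]=9≠0 swap→a[3]=9, slow++,fast++
slow=4 fast=8: a[fast]=0, fast++
slow=4 fast=9: a[fast]=0, fast++
slow=4 fast=10: a[fast]=0, fast++
slow=4 fast=11: a[fast]=5≠0 swap→a[4]=5, slow++,fast++
slow=5 fast=12: a[fast]=0, fast++
slow=5 fast=13: a[fast]=0, fast++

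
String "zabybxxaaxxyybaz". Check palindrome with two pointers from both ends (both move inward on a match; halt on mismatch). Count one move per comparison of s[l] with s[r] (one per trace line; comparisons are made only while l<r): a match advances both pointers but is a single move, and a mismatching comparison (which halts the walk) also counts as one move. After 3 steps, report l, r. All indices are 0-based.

l=0 r=15: 'z'=='z', l++,r--
l=1 r=14: 'a'=='a', l++,r--
l=2 r=13: 'b'=='b', l++,r--

l=3, r=12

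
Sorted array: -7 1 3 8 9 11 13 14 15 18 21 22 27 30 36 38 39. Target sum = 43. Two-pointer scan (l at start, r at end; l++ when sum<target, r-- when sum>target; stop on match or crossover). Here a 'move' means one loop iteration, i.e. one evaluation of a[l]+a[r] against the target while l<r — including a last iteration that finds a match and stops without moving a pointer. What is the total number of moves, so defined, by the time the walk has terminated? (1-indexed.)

[1,17] -7+39=32 <43 → l++
[2,17] 1+39=40 <43 → l++
[3,17] 3+39=42 <43 → l++
[4,17] 8+39=47 >43 → r--
[4,16] 8+38=46 >43 → r--
[4,15] 8+36=44 >43 → r--
[4,14] 8+30=38 <43 → l++
[5,14] 9+30=39 <43 → l++
[6,14] 11+30=41 <43 → l++
[7,14] 13+30=43 → found

10 moves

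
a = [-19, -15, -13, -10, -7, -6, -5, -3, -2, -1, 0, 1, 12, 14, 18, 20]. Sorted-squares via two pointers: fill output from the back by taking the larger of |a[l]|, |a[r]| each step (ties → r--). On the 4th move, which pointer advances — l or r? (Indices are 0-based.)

l

l=0 r=15: |-19|<=|20| out[15]=400, r--
l=0 r=14: |-19|>|18| out[14]=361, l++
l=1 r=14: |-15|<=|18| out[13]=324, r--
l=1 r=13: |-15|>|14| out[12]=225, l++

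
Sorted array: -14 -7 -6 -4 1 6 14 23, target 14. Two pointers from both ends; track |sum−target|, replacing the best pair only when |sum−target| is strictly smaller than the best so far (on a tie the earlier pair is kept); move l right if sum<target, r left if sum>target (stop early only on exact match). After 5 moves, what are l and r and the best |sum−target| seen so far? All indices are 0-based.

l=4, r=6, best |Δ|=2

l=0 r=7: -14+23=9 d=5 *, l++
l=1 r=7: -7+23=16 d=2 *, r--
l=1 r=6: -7+14=7 d=7, l++
l=2 r=6: -6+14=8 d=6, l++
l=3 r=6: -4+14=10 d=4, l++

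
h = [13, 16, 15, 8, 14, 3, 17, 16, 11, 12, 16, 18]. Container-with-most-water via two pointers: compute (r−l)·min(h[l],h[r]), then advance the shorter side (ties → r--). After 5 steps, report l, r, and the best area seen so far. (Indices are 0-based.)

l=5, r=11, best area=160

l=0 r=11: min(13,18)*11=143 best=143 *, l++
l=1 r=11: min(16,18)*10=160 best=160 *, l++
l=2 r=11: min(15,18)*9=135 best=160, l++
l=3 r=11: min(8,18)*8=64 best=160, l++
l=4 r=11: min(14,18)*7=98 best=160, l++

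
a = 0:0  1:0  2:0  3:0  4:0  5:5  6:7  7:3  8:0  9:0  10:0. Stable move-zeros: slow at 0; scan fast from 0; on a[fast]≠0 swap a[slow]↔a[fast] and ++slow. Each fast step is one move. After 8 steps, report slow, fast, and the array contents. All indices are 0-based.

(s=0,f=0) a[fast]=0 → fast++
(s=0,f=1) a[fast]=0 → fast++
(s=0,f=2) a[fast]=0 → fast++
(s=0,f=3) a[fast]=0 → fast++
(s=0,f=4) a[fast]=0 → fast++
(s=0,f=5) a[fast]=5≠0 swap→a[0]=5 → slow++,fast++
(s=1,f=6) a[fast]=7≠0 swap→a[1]=7 → slow++,fast++
(s=2,f=7) a[fast]=3≠0 swap→a[2]=3 → slow++,fast++

slow=3, fast=8, a=[5, 7, 3, 0, 0, 0, 0, 0, 0, 0, 0]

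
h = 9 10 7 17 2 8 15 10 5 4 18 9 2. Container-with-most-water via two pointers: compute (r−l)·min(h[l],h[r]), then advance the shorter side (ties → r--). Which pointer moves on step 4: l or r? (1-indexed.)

l

l=1 r=13: min(9,2)*12=24 best=24 *, r--
l=1 r=12: min(9,9)*11=99 best=99 *, r--
l=1 r=11: min(9,18)*10=90 best=99, l++
l=2 r=11: min(10,18)*9=90 best=99, l++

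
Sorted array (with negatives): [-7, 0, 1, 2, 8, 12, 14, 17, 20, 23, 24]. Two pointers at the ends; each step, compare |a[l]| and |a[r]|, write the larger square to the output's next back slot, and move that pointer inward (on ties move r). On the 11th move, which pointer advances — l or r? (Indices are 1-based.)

r

[1,11] |-7|<=|24| out[11]=576 → r--
[1,10] |-7|<=|23| out[10]=529 → r--
[1,9] |-7|<=|20| out[9]=400 → r--
[1,8] |-7|<=|17| out[8]=289 → r--
[1,7] |-7|<=|14| out[7]=196 → r--
[1,6] |-7|<=|12| out[6]=144 → r--
[1,5] |-7|<=|8| out[5]=64 → r--
[1,4] |-7|>|2| out[4]=49 → l++
[2,4] |0|<=|2| out[3]=4 → r--
[2,3] |0|<=|1| out[2]=1 → r--
[2,2] |0|<=|0| out[1]=0 → r--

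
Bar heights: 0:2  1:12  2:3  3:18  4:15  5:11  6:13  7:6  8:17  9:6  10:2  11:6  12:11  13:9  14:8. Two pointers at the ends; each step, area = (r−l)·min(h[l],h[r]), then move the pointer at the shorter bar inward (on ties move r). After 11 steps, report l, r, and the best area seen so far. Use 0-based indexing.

l=0 r=14: min(2,8)*14=28 best=28 *, l++
l=1 r=14: min(12,8)*13=104 best=104 *, r--
l=1 r=13: min(12,9)*12=108 best=108 *, r--
l=1 r=12: min(12,11)*11=121 best=121 *, r--
l=1 r=11: min(12,6)*10=60 best=121, r--
l=1 r=10: min(12,2)*9=18 best=121, r--
l=1 r=9: min(12,6)*8=48 best=121, r--
l=1 r=8: min(12,17)*7=84 best=121, l++
l=2 r=8: min(3,17)*6=18 best=121, l++
l=3 r=8: min(18,17)*5=85 best=121, r--
l=3 r=7: min(18,6)*4=24 best=121, r--

l=3, r=6, best area=121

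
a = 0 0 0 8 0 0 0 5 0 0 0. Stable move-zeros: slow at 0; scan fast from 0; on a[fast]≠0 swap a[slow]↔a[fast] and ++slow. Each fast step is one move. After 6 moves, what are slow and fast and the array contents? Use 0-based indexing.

(s=0,f=0) a[fast]=0 → fast++
(s=0,f=1) a[fast]=0 → fast++
(s=0,f=2) a[fast]=0 → fast++
(s=0,f=3) a[fast]=8≠0 swap→a[0]=8 → slow++,fast++
(s=1,f=4) a[fast]=0 → fast++
(s=1,f=5) a[fast]=0 → fast++

slow=1, fast=6, a=[8, 0, 0, 0, 0, 0, 0, 5, 0, 0, 0]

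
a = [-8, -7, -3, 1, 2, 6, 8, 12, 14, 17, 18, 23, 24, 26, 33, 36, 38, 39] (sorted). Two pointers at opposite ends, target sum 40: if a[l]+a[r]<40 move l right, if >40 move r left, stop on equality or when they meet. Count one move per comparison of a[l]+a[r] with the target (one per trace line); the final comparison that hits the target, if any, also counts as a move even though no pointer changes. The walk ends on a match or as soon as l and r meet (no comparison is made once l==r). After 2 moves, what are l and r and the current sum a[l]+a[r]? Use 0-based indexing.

[0,17] -8+39=31 <40 → l++
[1,17] -7+39=32 <40 → l++

l=2, r=17, sum=36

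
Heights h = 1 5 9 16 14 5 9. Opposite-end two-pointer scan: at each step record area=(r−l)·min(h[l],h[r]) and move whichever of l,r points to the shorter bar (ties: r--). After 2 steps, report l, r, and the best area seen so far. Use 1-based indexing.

l=1 r=7: min(1,9)*6=6 best=6 *, l++
l=2 r=7: min(5,9)*5=25 best=25 *, l++

l=3, r=7, best area=25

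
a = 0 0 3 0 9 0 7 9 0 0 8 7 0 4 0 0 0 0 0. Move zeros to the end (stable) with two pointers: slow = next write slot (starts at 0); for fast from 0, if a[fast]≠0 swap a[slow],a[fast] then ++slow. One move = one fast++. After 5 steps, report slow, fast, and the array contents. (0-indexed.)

slow=0 fast=0: a[fast]=0, fast++
slow=0 fast=1: a[fast]=0, fast++
slow=0 fast=2: a[fast]=3≠0 swap→a[0]=3, slow++,fast++
slow=1 fast=3: a[fast]=0, fast++
slow=1 fast=4: a[fast]=9≠0 swap→a[1]=9, slow++,fast++

slow=2, fast=5, a=[3, 9, 0, 0, 0, 0, 7, 9, 0, 0, 8, 7, 0, 4, 0, 0, 0, 0, 0]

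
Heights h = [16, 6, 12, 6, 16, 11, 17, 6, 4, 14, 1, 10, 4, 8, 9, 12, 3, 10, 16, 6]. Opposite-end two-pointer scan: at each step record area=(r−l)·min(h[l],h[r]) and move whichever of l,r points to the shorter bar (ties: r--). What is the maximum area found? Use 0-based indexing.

l=0 r=19: min(16,6)*19=114 best=114 *, r--
l=0 r=18: min(16,16)*18=288 best=288 *, r--
l=0 r=17: min(16,10)*17=170 best=288, r--
l=0 r=16: min(16,3)*16=48 best=288, r--
l=0 r=15: min(16,12)*15=180 best=288, r--
l=0 r=14: min(16,9)*14=126 best=288, r--
l=0 r=13: min(16,8)*13=104 best=288, r--
l=0 r=12: min(16,4)*12=48 best=288, r--
l=0 r=11: min(16,10)*11=110 best=288, r--
l=0 r=10: min(16,1)*10=10 best=288, r--
l=0 r=9: min(16,14)*9=126 best=288, r--
l=0 r=8: min(16,4)*8=32 best=288, r--
l=0 r=7: min(16,6)*7=42 best=288, r--
l=0 r=6: min(16,17)*6=96 best=288, l++
l=1 r=6: min(6,17)*5=30 best=288, l++
l=2 r=6: min(12,17)*4=48 best=288, l++
l=3 r=6: min(6,17)*3=18 best=288, l++
l=4 r=6: min(16,17)*2=32 best=288, l++
l=5 r=6: min(11,17)*1=11 best=288, l++

max area = 288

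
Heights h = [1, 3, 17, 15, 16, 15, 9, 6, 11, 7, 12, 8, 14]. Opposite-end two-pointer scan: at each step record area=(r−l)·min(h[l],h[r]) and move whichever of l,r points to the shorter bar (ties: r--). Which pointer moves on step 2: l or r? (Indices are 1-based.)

l

[1,13] min(1,14)*12=12 best=12 * → l++
[2,13] min(3,14)*11=33 best=33 * → l++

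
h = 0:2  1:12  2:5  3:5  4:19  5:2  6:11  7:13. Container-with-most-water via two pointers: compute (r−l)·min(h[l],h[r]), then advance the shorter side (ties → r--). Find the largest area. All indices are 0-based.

max area = 72

[0,7] min(2,13)*7=14 best=14 * → l++
[1,7] min(12,13)*6=72 best=72 * → l++
[2,7] min(5,13)*5=25 best=72 → l++
[3,7] min(5,13)*4=20 best=72 → l++
[4,7] min(19,13)*3=39 best=72 → r--
[4,6] min(19,11)*2=22 best=72 → r--
[4,5] min(19,2)*1=2 best=72 → r--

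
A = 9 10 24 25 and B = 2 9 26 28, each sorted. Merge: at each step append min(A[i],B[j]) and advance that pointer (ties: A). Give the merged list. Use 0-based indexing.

i=0 j=0: A[i]=9>B[j]=2 take 2, j++
i=0 j=1: A[i]=9<=B[j]=9 take 9, i++
i=1 j=1: A[i]=10>B[j]=9 take 9, j++
i=1 j=2: A[i]=10<=B[j]=26 take 10, i++
i=2 j=2: A[i]=24<=B[j]=26 take 24, i++
i=3 j=2: A[i]=25<=B[j]=26 take 25, i++
i=4 j=2: A done, take B[j]=26, j++
i=4 j=3: A done, take B[j]=28, j++

[2, 9, 9, 10, 24, 25, 26, 28]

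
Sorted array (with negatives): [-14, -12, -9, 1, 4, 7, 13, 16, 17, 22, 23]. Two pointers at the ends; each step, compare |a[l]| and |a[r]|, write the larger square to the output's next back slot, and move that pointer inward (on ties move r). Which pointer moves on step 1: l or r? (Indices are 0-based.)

[0,10] |-14|<=|23| out[10]=529 → r--

r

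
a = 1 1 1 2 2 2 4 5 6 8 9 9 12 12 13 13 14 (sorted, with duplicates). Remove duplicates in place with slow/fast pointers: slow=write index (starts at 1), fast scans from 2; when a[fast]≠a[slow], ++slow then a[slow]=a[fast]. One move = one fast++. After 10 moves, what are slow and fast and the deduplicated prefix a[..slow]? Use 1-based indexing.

slow=7, fast=12, prefix=[1, 2, 4, 5, 6, 8, 9]

(s=1,f=2) a[fast]=1=a[slow] dup → fast++
(s=1,f=3) a[fast]=1=a[slow] dup → fast++
(s=1,f=4) a[fast]=2≠a[slow]=1 write a[2]=2 → slow++,fast++
(s=2,f=5) a[fast]=2=a[slow] dup → fast++
(s=2,f=6) a[fast]=2=a[slow] dup → fast++
(s=2,f=7) a[fast]=4≠a[slow]=2 write a[3]=4 → slow++,fast++
(s=3,f=8) a[fast]=5≠a[slow]=4 write a[4]=5 → slow++,fast++
(s=4,f=9) a[fast]=6≠a[slow]=5 write a[5]=6 → slow++,fast++
(s=5,f=10) a[fast]=8≠a[slow]=6 write a[6]=8 → slow++,fast++
(s=6,f=11) a[fast]=9≠a[slow]=8 write a[7]=9 → slow++,fast++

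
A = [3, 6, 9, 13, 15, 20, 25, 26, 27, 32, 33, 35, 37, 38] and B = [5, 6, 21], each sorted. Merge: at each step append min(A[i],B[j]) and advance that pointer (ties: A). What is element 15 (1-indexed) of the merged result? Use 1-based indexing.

merged[15] = 35

[i=1,j=1] A[i]=3<=B[j]=5 take 3 → i++
[i=2,j=1] A[i]=6>B[j]=5 take 5 → j++
[i=2,j=2] A[i]=6<=B[j]=6 take 6 → i++
[i=3,j=2] A[i]=9>B[j]=6 take 6 → j++
[i=3,j=3] A[i]=9<=B[j]=21 take 9 → i++
[i=4,j=3] A[i]=13<=B[j]=21 take 13 → i++
[i=5,j=3] A[i]=15<=B[j]=21 take 15 → i++
[i=6,j=3] A[i]=20<=B[j]=21 take 20 → i++
[i=7,j=3] A[i]=25>B[j]=21 take 21 → j++
[i=7,j=4] B done, take A[i]=25 → i++
[i=8,j=4] B done, take A[i]=26 → i++
[i=9,j=4] B done, take A[i]=27 → i++
[i=10,j=4] B done, take A[i]=32 → i++
[i=11,j=4] B done, take A[i]=33 → i++
[i=12,j=4] B done, take A[i]=35 → i++
[i=13,j=4] B done, take A[i]=37 → i++
[i=14,j=4] B done, take A[i]=38 → i++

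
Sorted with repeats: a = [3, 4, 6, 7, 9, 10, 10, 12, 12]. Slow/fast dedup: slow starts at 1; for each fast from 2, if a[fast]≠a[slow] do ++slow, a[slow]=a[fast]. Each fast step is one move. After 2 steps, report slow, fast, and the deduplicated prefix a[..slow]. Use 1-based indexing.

slow=3, fast=4, prefix=[3, 4, 6]

(s=1,f=2) a[fast]=4≠a[slow]=3 write a[2]=4 → slow++,fast++
(s=2,f=3) a[fast]=6≠a[slow]=4 write a[3]=6 → slow++,fast++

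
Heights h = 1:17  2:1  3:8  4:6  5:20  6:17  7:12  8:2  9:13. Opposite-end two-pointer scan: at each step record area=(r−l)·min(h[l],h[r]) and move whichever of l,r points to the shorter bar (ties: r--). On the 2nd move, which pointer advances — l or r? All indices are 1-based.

r

[1,9] min(17,13)*8=104 best=104 * → r--
[1,8] min(17,2)*7=14 best=104 → r--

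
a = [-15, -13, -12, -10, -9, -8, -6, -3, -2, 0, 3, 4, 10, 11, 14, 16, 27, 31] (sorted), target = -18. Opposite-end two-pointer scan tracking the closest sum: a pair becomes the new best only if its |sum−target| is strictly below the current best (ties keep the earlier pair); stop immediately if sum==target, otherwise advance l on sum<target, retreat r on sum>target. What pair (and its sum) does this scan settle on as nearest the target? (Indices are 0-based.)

pair (-15, -3) with sum -18 (|Δ|=0)

l=0 r=17: -15+31=16 d=34 *, r--
l=0 r=16: -15+27=12 d=30 *, r--
l=0 r=15: -15+16=1 d=19 *, r--
l=0 r=14: -15+14=-1 d=17 *, r--
l=0 r=13: -15+11=-4 d=14 *, r--
l=0 r=12: -15+10=-5 d=13 *, r--
l=0 r=11: -15+4=-11 d=7 *, r--
l=0 r=10: -15+3=-12 d=6 *, r--
l=0 r=9: -15+0=-15 d=3 *, r--
l=0 r=8: -15+-2=-17 d=1 *, r--
l=0 r=7: -15+-3=-18 d=0 *, stop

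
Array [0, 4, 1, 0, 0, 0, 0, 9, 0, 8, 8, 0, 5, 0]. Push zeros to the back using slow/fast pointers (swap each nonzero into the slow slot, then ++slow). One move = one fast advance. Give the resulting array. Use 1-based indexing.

[4, 1, 9, 8, 8, 5, 0, 0, 0, 0, 0, 0, 0, 0]

(s=1,f=1) a[fast]=0 → fast++
(s=1,f=2) a[fast]=4≠0 swap→a[1]=4 → slow++,fast++
(s=2,f=3) a[fast]=1≠0 swap→a[2]=1 → slow++,fast++
(s=3,f=4) a[fast]=0 → fast++
(s=3,f=5) a[fast]=0 → fast++
(s=3,f=6) a[fast]=0 → fast++
(s=3,f=7) a[fast]=0 → fast++
(s=3,f=8) a[fast]=9≠0 swap→a[3]=9 → slow++,fast++
(s=4,f=9) a[fast]=0 → fast++
(s=4,f=10) a[fast]=8≠0 swap→a[4]=8 → slow++,fast++
(s=5,f=11) a[fast]=8≠0 swap→a[5]=8 → slow++,fast++
(s=6,f=12) a[fast]=0 → fast++
(s=6,f=13) a[fast]=5≠0 swap→a[6]=5 → slow++,fast++
(s=7,f=14) a[fast]=0 → fast++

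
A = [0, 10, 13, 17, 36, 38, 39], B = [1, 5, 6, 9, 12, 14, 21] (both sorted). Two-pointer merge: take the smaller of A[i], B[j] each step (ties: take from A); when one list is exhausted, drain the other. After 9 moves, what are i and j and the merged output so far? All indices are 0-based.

i=3, j=6, merged so far=[0, 1, 5, 6, 9, 10, 12, 13, 14]

i=0 j=0: A[i]=0<=B[j]=1 take 0, i++
i=1 j=0: A[i]=10>B[j]=1 take 1, j++
i=1 j=1: A[i]=10>B[j]=5 take 5, j++
i=1 j=2: A[i]=10>B[j]=6 take 6, j++
i=1 j=3: A[i]=10>B[j]=9 take 9, j++
i=1 j=4: A[i]=10<=B[j]=12 take 10, i++
i=2 j=4: A[i]=13>B[j]=12 take 12, j++
i=2 j=5: A[i]=13<=B[j]=14 take 13, i++
i=3 j=5: A[i]=17>B[j]=14 take 14, j++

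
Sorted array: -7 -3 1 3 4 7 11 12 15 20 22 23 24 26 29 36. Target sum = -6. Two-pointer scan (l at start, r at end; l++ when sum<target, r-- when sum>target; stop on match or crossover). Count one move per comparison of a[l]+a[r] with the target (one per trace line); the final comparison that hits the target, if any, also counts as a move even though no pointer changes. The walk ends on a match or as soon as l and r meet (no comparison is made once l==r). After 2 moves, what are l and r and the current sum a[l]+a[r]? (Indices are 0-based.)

l=0 r=15: -7+36=29 >-6, r--
l=0 r=14: -7+29=22 >-6, r--

l=0, r=13, sum=19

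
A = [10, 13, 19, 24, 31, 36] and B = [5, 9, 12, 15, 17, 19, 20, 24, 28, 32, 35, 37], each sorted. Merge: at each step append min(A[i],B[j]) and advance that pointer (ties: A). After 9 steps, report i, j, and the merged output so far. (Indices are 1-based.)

i=1 j=1: A[i]=10>B[j]=5 take 5, j++
i=1 j=2: A[i]=10>B[j]=9 take 9, j++
i=1 j=3: A[i]=10<=B[j]=12 take 10, i++
i=2 j=3: A[i]=13>B[j]=12 take 12, j++
i=2 j=4: A[i]=13<=B[j]=15 take 13, i++
i=3 j=4: A[i]=19>B[j]=15 take 15, j++
i=3 j=5: A[i]=19>B[j]=17 take 17, j++
i=3 j=6: A[i]=19<=B[j]=19 take 19, i++
i=4 j=6: A[i]=24>B[j]=19 take 19, j++

i=4, j=7, merged so far=[5, 9, 10, 12, 13, 15, 17, 19, 19]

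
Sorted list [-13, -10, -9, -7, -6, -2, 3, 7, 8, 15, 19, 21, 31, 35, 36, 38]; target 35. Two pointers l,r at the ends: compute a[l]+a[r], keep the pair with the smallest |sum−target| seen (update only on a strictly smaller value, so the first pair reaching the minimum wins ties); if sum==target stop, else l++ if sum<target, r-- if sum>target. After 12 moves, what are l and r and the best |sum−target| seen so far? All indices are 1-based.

l=9, r=12, best |Δ|=1

l=1 r=16: -13+38=25 d=10 *, l++
l=2 r=16: -10+38=28 d=7 *, l++
l=3 r=16: -9+38=29 d=6 *, l++
l=4 r=16: -7+38=31 d=4 *, l++
l=5 r=16: -6+38=32 d=3 *, l++
l=6 r=16: -2+38=36 d=1 *, r--
l=6 r=15: -2+36=34 d=1, l++
l=7 r=15: 3+36=39 d=4, r--
l=7 r=14: 3+35=38 d=3, r--
l=7 r=13: 3+31=34 d=1, l++
l=8 r=13: 7+31=38 d=3, r--
l=8 r=12: 7+21=28 d=7, l++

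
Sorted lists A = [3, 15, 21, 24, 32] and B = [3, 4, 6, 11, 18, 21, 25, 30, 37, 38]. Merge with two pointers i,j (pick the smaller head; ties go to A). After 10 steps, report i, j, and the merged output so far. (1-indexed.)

[i=1,j=1] A[i]=3<=B[j]=3 take 3 → i++
[i=2,j=1] A[i]=15>B[j]=3 take 3 → j++
[i=2,j=2] A[i]=15>B[j]=4 take 4 → j++
[i=2,j=3] A[i]=15>B[j]=6 take 6 → j++
[i=2,j=4] A[i]=15>B[j]=11 take 11 → j++
[i=2,j=5] A[i]=15<=B[j]=18 take 15 → i++
[i=3,j=5] A[i]=21>B[j]=18 take 18 → j++
[i=3,j=6] A[i]=21<=B[j]=21 take 21 → i++
[i=4,j=6] A[i]=24>B[j]=21 take 21 → j++
[i=4,j=7] A[i]=24<=B[j]=25 take 24 → i++

i=5, j=7, merged so far=[3, 3, 4, 6, 11, 15, 18, 21, 21, 24]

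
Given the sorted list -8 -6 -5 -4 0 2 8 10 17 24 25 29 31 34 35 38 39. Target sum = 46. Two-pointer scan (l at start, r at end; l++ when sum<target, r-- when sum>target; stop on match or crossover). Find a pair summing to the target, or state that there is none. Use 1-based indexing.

l=1 r=17: -8+39=31 <46, l++
l=2 r=17: -6+39=33 <46, l++
l=3 r=17: -5+39=34 <46, l++
l=4 r=17: -4+39=35 <46, l++
l=5 r=17: 0+39=39 <46, l++
l=6 r=17: 2+39=41 <46, l++
l=7 r=17: 8+39=47 >46, r--
l=7 r=16: 8+38=46, found

(8, 38)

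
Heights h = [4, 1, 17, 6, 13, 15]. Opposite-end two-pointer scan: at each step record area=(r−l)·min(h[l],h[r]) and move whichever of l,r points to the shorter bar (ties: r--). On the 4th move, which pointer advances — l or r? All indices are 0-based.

r

[0,5] min(4,15)*5=20 best=20 * → l++
[1,5] min(1,15)*4=4 best=20 → l++
[2,5] min(17,15)*3=45 best=45 * → r--
[2,4] min(17,13)*2=26 best=45 → r--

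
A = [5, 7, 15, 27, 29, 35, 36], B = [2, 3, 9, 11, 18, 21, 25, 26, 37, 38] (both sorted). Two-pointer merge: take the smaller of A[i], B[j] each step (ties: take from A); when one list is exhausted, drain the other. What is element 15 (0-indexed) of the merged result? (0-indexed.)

[i=0,j=0] A[i]=5>B[j]=2 take 2 → j++
[i=0,j=1] A[i]=5>B[j]=3 take 3 → j++
[i=0,j=2] A[i]=5<=B[j]=9 take 5 → i++
[i=1,j=2] A[i]=7<=B[j]=9 take 7 → i++
[i=2,j=2] A[i]=15>B[j]=9 take 9 → j++
[i=2,j=3] A[i]=15>B[j]=11 take 11 → j++
[i=2,j=4] A[i]=15<=B[j]=18 take 15 → i++
[i=3,j=4] A[i]=27>B[j]=18 take 18 → j++
[i=3,j=5] A[i]=27>B[j]=21 take 21 → j++
[i=3,j=6] A[i]=27>B[j]=25 take 25 → j++
[i=3,j=7] A[i]=27>B[j]=26 take 26 → j++
[i=3,j=8] A[i]=27<=B[j]=37 take 27 → i++
[i=4,j=8] A[i]=29<=B[j]=37 take 29 → i++
[i=5,j=8] A[i]=35<=B[j]=37 take 35 → i++
[i=6,j=8] A[i]=36<=B[j]=37 take 36 → i++
[i=7,j=8] A done, take B[j]=37 → j++
[i=7,j=9] A done, take B[j]=38 → j++

merged[15] = 37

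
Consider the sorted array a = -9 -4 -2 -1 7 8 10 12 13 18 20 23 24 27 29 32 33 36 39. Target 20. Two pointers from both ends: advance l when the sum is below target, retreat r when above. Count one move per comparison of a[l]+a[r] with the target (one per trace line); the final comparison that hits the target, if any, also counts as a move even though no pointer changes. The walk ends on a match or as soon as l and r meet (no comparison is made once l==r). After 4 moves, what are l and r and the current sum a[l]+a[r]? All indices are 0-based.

l=0 r=18: -9+39=30 >20, r--
l=0 r=17: -9+36=27 >20, r--
l=0 r=16: -9+33=24 >20, r--
l=0 r=15: -9+32=23 >20, r--

l=0, r=14, sum=20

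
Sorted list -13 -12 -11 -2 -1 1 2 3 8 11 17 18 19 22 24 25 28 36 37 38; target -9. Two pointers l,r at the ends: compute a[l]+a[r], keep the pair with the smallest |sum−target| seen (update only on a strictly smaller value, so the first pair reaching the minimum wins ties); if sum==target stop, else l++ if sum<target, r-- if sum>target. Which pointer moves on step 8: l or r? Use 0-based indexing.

[0,19] -13+38=25 d=34 * → r--
[0,18] -13+37=24 d=33 * → r--
[0,17] -13+36=23 d=32 * → r--
[0,16] -13+28=15 d=24 * → r--
[0,15] -13+25=12 d=21 * → r--
[0,14] -13+24=11 d=20 * → r--
[0,13] -13+22=9 d=18 * → r--
[0,12] -13+19=6 d=15 * → r--

r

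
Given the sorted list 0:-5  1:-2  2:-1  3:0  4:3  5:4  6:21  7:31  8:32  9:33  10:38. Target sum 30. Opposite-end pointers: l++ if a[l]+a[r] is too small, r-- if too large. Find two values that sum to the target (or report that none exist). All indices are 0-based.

[0,10] -5+38=33 >30 → r--
[0,9] -5+33=28 <30 → l++
[1,9] -2+33=31 >30 → r--
[1,8] -2+32=30 → found

(-2, 32)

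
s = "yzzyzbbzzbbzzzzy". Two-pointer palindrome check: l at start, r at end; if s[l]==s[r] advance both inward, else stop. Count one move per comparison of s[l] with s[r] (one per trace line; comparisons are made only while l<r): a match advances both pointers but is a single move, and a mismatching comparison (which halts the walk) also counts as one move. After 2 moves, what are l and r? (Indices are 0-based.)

l=2, r=13

[0,15] 'y'=='y' → l++,r--
[1,14] 'z'=='z' → l++,r--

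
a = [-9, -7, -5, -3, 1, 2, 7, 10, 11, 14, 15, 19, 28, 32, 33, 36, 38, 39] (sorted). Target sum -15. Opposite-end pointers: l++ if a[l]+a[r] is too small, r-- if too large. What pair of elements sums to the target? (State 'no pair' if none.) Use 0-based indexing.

[0,17] -9+39=30 >-15 → r--
[0,16] -9+38=29 >-15 → r--
[0,15] -9+36=27 >-15 → r--
[0,14] -9+33=24 >-15 → r--
[0,13] -9+32=23 >-15 → r--
[0,12] -9+28=19 >-15 → r--
[0,11] -9+19=10 >-15 → r--
[0,10] -9+15=6 >-15 → r--
[0,9] -9+14=5 >-15 → r--
[0,8] -9+11=2 >-15 → r--
[0,7] -9+10=1 >-15 → r--
[0,6] -9+7=-2 >-15 → r--
[0,5] -9+2=-7 >-15 → r--
[0,4] -9+1=-8 >-15 → r--
[0,3] -9+-3=-12 >-15 → r--
[0,2] -9+-5=-14 >-15 → r--
[0,1] -9+-7=-16 <-15 → l++

no pair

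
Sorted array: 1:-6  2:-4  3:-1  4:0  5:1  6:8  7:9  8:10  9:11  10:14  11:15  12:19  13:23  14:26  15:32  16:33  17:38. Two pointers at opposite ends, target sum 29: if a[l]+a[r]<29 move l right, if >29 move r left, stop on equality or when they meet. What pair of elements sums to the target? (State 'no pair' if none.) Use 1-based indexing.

l=1 r=17: -6+38=32 >29, r--
l=1 r=16: -6+33=27 <29, l++
l=2 r=16: -4+33=29, found

(-4, 33)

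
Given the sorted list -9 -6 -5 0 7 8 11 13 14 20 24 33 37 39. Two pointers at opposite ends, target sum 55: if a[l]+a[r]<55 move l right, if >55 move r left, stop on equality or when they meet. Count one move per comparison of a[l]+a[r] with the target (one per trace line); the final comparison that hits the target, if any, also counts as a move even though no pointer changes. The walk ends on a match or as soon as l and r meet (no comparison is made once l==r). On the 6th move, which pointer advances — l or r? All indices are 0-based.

[0,13] -9+39=30 <55 → l++
[1,13] -6+39=33 <55 → l++
[2,13] -5+39=34 <55 → l++
[3,13] 0+39=39 <55 → l++
[4,13] 7+39=46 <55 → l++
[5,13] 8+39=47 <55 → l++

l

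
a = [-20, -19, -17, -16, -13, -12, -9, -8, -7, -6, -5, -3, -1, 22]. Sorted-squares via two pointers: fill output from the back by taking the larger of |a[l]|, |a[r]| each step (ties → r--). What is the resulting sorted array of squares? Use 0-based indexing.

[1, 9, 25, 36, 49, 64, 81, 144, 169, 256, 289, 361, 400, 484]

l=0 r=13: |-20|<=|22| out[13]=484, r--
l=0 r=12: |-20|>|-1| out[12]=400, l++
l=1 r=12: |-19|>|-1| out[11]=361, l++
l=2 r=12: |-17|>|-1| out[10]=289, l++
l=3 r=12: |-16|>|-1| out[9]=256, l++
l=4 r=12: |-13|>|-1| out[8]=169, l++
l=5 r=12: |-12|>|-1| out[7]=144, l++
l=6 r=12: |-9|>|-1| out[6]=81, l++
l=7 r=12: |-8|>|-1| out[5]=64, l++
l=8 r=12: |-7|>|-1| out[4]=49, l++
l=9 r=12: |-6|>|-1| out[3]=36, l++
l=10 r=12: |-5|>|-1| out[2]=25, l++
l=11 r=12: |-3|>|-1| out[1]=9, l++
l=12 r=12: |-1|<=|-1| out[0]=1, r--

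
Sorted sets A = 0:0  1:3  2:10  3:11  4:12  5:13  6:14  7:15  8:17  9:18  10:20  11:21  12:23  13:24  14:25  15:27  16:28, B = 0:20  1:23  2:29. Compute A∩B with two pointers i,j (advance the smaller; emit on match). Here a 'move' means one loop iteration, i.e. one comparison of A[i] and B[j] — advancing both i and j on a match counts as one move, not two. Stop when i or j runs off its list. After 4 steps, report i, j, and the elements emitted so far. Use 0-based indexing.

i=4, j=0, emitted=[]

i=0 j=0: 0<20, i++
i=1 j=0: 3<20, i++
i=2 j=0: 10<20, i++
i=3 j=0: 11<20, i++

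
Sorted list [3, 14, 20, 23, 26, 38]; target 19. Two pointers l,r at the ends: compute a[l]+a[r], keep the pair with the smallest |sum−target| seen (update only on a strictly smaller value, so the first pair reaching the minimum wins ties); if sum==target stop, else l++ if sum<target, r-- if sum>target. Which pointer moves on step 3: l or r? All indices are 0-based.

r

l=0 r=5: 3+38=41 d=22 *, r--
l=0 r=4: 3+26=29 d=10 *, r--
l=0 r=3: 3+23=26 d=7 *, r--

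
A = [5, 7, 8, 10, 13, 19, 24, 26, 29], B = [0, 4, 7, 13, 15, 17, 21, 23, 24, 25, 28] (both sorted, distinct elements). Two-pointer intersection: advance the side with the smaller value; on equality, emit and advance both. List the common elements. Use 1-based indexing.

intersection = [7, 13, 24]

i=1 j=1: 5>0, j++
i=1 j=2: 5>4, j++
i=1 j=3: 5<7, i++
i=2 j=3: 7==7 emit, i++,j++
i=3 j=4: 8<13, i++
i=4 j=4: 10<13, i++
i=5 j=4: 13==13 emit, i++,j++
i=6 j=5: 19>15, j++
i=6 j=6: 19>17, j++
i=6 j=7: 19<21, i++
i=7 j=7: 24>21, j++
i=7 j=8: 24>23, j++
i=7 j=9: 24==24 emit, i++,j++
i=8 j=10: 26>25, j++
i=8 j=11: 26<28, i++
i=9 j=11: 29>28, j++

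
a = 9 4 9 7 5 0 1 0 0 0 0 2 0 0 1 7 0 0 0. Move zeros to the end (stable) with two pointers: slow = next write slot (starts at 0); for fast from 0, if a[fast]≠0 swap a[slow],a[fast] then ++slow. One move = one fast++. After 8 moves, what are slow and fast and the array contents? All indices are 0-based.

slow=6, fast=8, a=[9, 4, 9, 7, 5, 1, 0, 0, 0, 0, 0, 2, 0, 0, 1, 7, 0, 0, 0]

(s=0,f=0) a[fast]=9≠0 swap→a[0]=9 → slow++,fast++
(s=1,f=1) a[fast]=4≠0 swap→a[1]=4 → slow++,fast++
(s=2,f=2) a[fast]=9≠0 swap→a[2]=9 → slow++,fast++
(s=3,f=3) a[fast]=7≠0 swap→a[3]=7 → slow++,fast++
(s=4,f=4) a[fast]=5≠0 swap→a[4]=5 → slow++,fast++
(s=5,f=5) a[fast]=0 → fast++
(s=5,f=6) a[fast]=1≠0 swap→a[5]=1 → slow++,fast++
(s=6,f=7) a[fast]=0 → fast++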